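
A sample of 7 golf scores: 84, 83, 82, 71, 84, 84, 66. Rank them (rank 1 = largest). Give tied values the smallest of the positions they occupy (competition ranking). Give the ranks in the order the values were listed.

Sorted (descending): 84, 84, 84, 83, 82, 71, 66
The 3 values of 84 occupy positions 1–3 → each gets rank 1.

1, 4, 5, 6, 1, 1, 7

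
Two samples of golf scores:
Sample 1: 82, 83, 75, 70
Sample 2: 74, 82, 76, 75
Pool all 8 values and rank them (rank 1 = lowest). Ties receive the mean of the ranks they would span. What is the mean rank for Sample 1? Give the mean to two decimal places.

Sorted (ascending): 70, 74, 75, 75, 76, 82, 82, 83
The 2 values of 75 occupy positions 3–4 → average rank (3+4)/2 = 3.5.
The 2 values of 82 occupy positions 6–7 → average rank (6+7)/2 = 6.5.
Sample 1 values → pooled ranks: 82→6.5, 83→8, 75→3.5, 70→1
Mean rank = (6.5 + 8 + 3.5 + 1) / 4 = 4.75

4.75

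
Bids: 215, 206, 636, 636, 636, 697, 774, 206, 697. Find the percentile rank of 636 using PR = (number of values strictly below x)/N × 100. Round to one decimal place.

33.3

N = 9.
Strictly below 636: 3. Equal to 636: 3.
PR = 3/9 × 100 = 33.3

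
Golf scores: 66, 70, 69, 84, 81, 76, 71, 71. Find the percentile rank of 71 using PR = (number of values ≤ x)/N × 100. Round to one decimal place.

N = 8.
Strictly below 71: 3. Equal to 71: 2.
PR = 5/8 × 100 = 62.5

62.5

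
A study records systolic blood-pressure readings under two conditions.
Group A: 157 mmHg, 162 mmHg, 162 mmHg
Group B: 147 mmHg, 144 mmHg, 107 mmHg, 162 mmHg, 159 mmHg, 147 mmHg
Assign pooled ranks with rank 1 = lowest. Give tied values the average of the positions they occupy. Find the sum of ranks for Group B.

Sorted (ascending): 107, 144, 147, 147, 157, 159, 162, 162, 162
The 2 values of 147 occupy positions 3–4 → average rank (3+4)/2 = 3.5.
The 3 values of 162 occupy positions 7–9 → average rank 8.
Group B values → pooled ranks: 147→3.5, 144→2, 107→1, 162→8, 159→6, 147→3.5
Rank sum = 3.5 + 2 + 1 + 8 + 6 + 3.5 = 24

24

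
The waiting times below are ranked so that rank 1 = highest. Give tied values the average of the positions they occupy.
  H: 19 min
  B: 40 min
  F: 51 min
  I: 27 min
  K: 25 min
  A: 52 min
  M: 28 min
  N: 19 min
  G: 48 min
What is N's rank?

Sorted (descending): 52, 51, 48, 40, 28, 27, 25, 19, 19
The 2 values of 19 occupy positions 8–9 → average rank (8+9)/2 = 8.5.
N has value 19 min → rank 8.5.

8.5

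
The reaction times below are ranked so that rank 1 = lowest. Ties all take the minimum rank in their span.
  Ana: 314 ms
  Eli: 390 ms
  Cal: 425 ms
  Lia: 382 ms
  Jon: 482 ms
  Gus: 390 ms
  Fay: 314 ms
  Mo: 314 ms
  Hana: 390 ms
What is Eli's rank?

Sorted (ascending): 314, 314, 314, 382, 390, 390, 390, 425, 482
The 3 values of 314 occupy positions 1–3 → each gets rank 1.
The 3 values of 390 occupy positions 5–7 → each gets rank 5.
Eli has value 390 ms → rank 5.

5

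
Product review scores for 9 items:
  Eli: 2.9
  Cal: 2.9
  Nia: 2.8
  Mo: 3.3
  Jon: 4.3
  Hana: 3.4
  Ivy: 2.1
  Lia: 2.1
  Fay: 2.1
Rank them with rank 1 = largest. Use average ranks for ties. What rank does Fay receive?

8

Sorted (descending): 4.3, 3.4, 3.3, 2.9, 2.9, 2.8, 2.1, 2.1, 2.1
The 2 values of 2.9 occupy positions 4–5 → average rank (4+5)/2 = 4.5.
The 3 values of 2.1 occupy positions 7–9 → average rank 8.
Fay has value 2.1 → rank 8.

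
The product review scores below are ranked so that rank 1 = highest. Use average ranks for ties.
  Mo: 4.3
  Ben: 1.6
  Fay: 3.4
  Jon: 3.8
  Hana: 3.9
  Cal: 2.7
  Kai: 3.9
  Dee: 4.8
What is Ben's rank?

Sorted (descending): 4.8, 4.3, 3.9, 3.9, 3.8, 3.4, 2.7, 1.6
The 2 values of 3.9 occupy positions 3–4 → average rank (3+4)/2 = 3.5.
Ben has value 1.6 → rank 8.

8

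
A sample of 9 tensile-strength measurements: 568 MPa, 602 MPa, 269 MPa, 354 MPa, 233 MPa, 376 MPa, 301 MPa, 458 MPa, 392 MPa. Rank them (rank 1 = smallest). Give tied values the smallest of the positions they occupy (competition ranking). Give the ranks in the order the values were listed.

8, 9, 2, 4, 1, 5, 3, 7, 6

Sorted (ascending): 233, 269, 301, 354, 376, 392, 458, 568, 602
No ties — each value takes its position as its rank.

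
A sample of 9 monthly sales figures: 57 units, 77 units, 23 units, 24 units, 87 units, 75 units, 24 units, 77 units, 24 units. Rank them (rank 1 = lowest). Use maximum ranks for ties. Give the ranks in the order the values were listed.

Sorted (ascending): 23, 24, 24, 24, 57, 75, 77, 77, 87
The 3 values of 24 occupy positions 2–4 → each gets rank 4.
The 2 values of 77 occupy positions 7–8 → each gets rank 8.

5, 8, 1, 4, 9, 6, 4, 8, 4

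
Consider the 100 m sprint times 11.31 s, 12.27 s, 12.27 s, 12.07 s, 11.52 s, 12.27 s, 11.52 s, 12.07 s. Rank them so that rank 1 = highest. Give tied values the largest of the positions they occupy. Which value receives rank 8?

11.31

Sorted (descending): 12.27, 12.27, 12.27, 12.07, 12.07, 11.52, 11.52, 11.31
The 3 values of 12.27 occupy positions 1–3 → each gets rank 3.
The 2 values of 12.07 occupy positions 4–5 → each gets rank 5.
The 2 values of 11.52 occupy positions 6–7 → each gets rank 7.
Rank 8 → value 11.31.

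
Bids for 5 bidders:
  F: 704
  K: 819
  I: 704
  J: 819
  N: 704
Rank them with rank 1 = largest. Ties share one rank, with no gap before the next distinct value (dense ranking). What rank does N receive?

2

Sorted (descending): 819, 819, 704, 704, 704
The 2 values of 819 share dense rank 1.
The 3 values of 704 share dense rank 2.
N has value 704 → rank 2.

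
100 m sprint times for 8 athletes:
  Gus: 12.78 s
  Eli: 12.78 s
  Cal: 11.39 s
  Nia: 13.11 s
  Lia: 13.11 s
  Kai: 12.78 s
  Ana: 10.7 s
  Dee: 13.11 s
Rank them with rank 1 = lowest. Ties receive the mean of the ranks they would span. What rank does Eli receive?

4

Sorted (ascending): 10.7, 11.39, 12.78, 12.78, 12.78, 13.11, 13.11, 13.11
The 3 values of 12.78 occupy positions 3–5 → average rank 4.
The 3 values of 13.11 occupy positions 6–8 → average rank 7.
Eli has value 12.78 s → rank 4.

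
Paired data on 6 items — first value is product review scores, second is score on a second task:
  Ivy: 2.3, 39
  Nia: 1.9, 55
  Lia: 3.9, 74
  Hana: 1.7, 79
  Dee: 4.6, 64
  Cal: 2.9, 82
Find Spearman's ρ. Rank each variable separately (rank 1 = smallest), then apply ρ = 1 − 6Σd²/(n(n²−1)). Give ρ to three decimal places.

Ranks of variable 1: 3, 2, 5, 1, 6, 4
Ranks of variable 2: 1, 2, 4, 5, 3, 6
d = r₁ − r₂: 2, 0, 1, -4, 3, -2
d²: 4, 0, 1, 16, 9, 4; Σd² = 34
ρ = 1 − 6·34/(6·35) = 1 − 204/210 = 0.029

0.029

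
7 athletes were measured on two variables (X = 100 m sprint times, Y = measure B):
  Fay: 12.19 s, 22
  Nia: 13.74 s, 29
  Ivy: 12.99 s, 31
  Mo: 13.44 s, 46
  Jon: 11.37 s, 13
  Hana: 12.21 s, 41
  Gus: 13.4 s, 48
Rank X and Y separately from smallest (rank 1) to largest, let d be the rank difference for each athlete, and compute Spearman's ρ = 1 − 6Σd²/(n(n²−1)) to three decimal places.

0.571

Ranks of variable 1: 2, 7, 4, 6, 1, 3, 5
Ranks of variable 2: 2, 3, 4, 6, 1, 5, 7
d = r₁ − r₂: 0, 4, 0, 0, 0, -2, -2
d²: 0, 16, 0, 0, 0, 4, 4; Σd² = 24
ρ = 1 − 6·24/(7·48) = 1 − 144/336 = 0.571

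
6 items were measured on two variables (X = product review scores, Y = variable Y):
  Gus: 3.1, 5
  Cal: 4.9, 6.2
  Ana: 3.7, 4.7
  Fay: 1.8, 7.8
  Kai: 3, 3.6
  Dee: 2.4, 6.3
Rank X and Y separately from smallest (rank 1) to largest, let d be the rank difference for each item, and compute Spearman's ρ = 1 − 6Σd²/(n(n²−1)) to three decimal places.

-0.486

Ranks of variable 1: 4, 6, 5, 1, 3, 2
Ranks of variable 2: 3, 4, 2, 6, 1, 5
d = r₁ − r₂: 1, 2, 3, -5, 2, -3
d²: 1, 4, 9, 25, 4, 9; Σd² = 52
ρ = 1 − 6·52/(6·35) = 1 − 312/210 = -0.486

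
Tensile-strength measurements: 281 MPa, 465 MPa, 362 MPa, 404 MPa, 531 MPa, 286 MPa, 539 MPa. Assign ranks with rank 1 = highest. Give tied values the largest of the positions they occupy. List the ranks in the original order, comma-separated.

Sorted (descending): 539, 531, 465, 404, 362, 286, 281
No ties — each value takes its position as its rank.

7, 3, 5, 4, 2, 6, 1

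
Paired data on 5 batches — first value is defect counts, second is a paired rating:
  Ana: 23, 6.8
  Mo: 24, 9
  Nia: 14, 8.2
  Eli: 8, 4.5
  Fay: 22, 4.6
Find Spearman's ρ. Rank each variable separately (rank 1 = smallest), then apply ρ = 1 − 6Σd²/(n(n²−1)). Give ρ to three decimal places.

0.700

Ranks of variable 1: 4, 5, 2, 1, 3
Ranks of variable 2: 3, 5, 4, 1, 2
d = r₁ − r₂: 1, 0, -2, 0, 1
d²: 1, 0, 4, 0, 1; Σd² = 6
ρ = 1 − 6·6/(5·24) = 1 − 36/120 = 0.700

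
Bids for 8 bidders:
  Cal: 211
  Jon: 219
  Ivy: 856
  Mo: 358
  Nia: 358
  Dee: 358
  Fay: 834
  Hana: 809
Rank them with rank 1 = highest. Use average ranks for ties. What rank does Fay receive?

2

Sorted (descending): 856, 834, 809, 358, 358, 358, 219, 211
The 3 values of 358 occupy positions 4–6 → average rank 5.
Fay has value 834 → rank 2.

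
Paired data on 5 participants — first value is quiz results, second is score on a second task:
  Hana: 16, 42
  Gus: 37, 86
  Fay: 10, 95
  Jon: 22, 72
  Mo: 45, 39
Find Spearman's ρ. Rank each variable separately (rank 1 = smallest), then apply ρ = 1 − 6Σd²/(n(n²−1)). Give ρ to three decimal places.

Ranks of variable 1: 2, 4, 1, 3, 5
Ranks of variable 2: 2, 4, 5, 3, 1
d = r₁ − r₂: 0, 0, -4, 0, 4
d²: 0, 0, 16, 0, 16; Σd² = 32
ρ = 1 − 6·32/(5·24) = 1 − 192/120 = -0.600

-0.600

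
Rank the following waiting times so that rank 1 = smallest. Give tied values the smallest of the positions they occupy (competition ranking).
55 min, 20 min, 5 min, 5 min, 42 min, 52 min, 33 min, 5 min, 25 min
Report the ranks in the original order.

Sorted (ascending): 5, 5, 5, 20, 25, 33, 42, 52, 55
The 3 values of 5 occupy positions 1–3 → each gets rank 1.

9, 4, 1, 1, 7, 8, 6, 1, 5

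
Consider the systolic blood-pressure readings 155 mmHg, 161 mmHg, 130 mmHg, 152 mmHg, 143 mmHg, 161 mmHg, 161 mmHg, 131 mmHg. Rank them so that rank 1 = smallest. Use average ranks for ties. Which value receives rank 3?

143

Sorted (ascending): 130, 131, 143, 152, 155, 161, 161, 161
The 3 values of 161 occupy positions 6–8 → average rank 7.
Rank 3 → value 143.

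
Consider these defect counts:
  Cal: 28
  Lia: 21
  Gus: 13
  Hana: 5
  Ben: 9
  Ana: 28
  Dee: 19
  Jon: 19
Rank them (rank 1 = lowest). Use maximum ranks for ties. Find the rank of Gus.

3

Sorted (ascending): 5, 9, 13, 19, 19, 21, 28, 28
The 2 values of 19 occupy positions 4–5 → each gets rank 5.
The 2 values of 28 occupy positions 7–8 → each gets rank 8.
Gus has value 13 → rank 3.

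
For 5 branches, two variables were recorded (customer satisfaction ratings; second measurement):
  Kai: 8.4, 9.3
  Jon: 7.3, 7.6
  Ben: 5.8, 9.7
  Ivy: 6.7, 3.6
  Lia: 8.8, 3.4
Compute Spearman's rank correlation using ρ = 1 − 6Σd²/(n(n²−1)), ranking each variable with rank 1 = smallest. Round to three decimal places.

Ranks of variable 1: 4, 3, 1, 2, 5
Ranks of variable 2: 4, 3, 5, 2, 1
d = r₁ − r₂: 0, 0, -4, 0, 4
d²: 0, 0, 16, 0, 16; Σd² = 32
ρ = 1 − 6·32/(5·24) = 1 − 192/120 = -0.600

-0.600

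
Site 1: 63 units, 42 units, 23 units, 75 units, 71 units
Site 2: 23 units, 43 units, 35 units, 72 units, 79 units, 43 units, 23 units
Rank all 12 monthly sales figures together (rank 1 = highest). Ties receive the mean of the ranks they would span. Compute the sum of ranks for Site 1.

Sorted (descending): 79, 75, 72, 71, 63, 43, 43, 42, 35, 23, 23, 23
The 2 values of 43 occupy positions 6–7 → average rank (6+7)/2 = 6.5.
The 3 values of 23 occupy positions 10–12 → average rank 11.
Site 1 values → pooled ranks: 63→5, 42→8, 23→11, 75→2, 71→4
Rank sum = 5 + 8 + 11 + 2 + 4 = 30

30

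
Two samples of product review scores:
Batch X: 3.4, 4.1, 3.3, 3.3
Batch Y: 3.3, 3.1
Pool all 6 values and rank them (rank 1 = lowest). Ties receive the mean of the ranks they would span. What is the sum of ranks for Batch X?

17

Sorted (ascending): 3.1, 3.3, 3.3, 3.3, 3.4, 4.1
The 3 values of 3.3 occupy positions 2–4 → average rank 3.
Batch X values → pooled ranks: 3.4→5, 4.1→6, 3.3→3, 3.3→3
Rank sum = 5 + 6 + 3 + 3 = 17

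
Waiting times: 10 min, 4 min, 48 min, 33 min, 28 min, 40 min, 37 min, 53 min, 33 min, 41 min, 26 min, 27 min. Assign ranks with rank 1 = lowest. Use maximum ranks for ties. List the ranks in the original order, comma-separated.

Sorted (ascending): 4, 10, 26, 27, 28, 33, 33, 37, 40, 41, 48, 53
The 2 values of 33 occupy positions 6–7 → each gets rank 7.

2, 1, 11, 7, 5, 9, 8, 12, 7, 10, 3, 4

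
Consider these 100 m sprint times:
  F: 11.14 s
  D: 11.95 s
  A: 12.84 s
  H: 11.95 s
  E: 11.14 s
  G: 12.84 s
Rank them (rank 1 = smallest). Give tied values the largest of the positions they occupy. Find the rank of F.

2

Sorted (ascending): 11.14, 11.14, 11.95, 11.95, 12.84, 12.84
The 2 values of 11.14 occupy positions 1–2 → each gets rank 2.
The 2 values of 11.95 occupy positions 3–4 → each gets rank 4.
The 2 values of 12.84 occupy positions 5–6 → each gets rank 6.
F has value 11.14 s → rank 2.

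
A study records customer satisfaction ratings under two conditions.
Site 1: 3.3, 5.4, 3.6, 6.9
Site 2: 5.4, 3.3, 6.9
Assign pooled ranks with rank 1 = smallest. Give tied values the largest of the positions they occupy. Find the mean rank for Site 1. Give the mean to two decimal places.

4.25

Sorted (ascending): 3.3, 3.3, 3.6, 5.4, 5.4, 6.9, 6.9
The 2 values of 3.3 occupy positions 1–2 → each gets rank 2.
The 2 values of 5.4 occupy positions 4–5 → each gets rank 5.
The 2 values of 6.9 occupy positions 6–7 → each gets rank 7.
Site 1 values → pooled ranks: 3.3→2, 5.4→5, 3.6→3, 6.9→7
Mean rank = (2 + 5 + 3 + 7) / 4 = 4.25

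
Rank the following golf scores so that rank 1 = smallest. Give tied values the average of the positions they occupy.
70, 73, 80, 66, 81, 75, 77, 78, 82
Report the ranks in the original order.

2, 3, 7, 1, 8, 4, 5, 6, 9

Sorted (ascending): 66, 70, 73, 75, 77, 78, 80, 81, 82
No ties — each value takes its position as its rank.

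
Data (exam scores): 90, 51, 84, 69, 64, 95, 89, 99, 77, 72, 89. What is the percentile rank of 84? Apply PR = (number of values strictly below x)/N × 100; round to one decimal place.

45.5

N = 11.
Strictly below 84: 5. Equal to 84: 1.
PR = 5/11 × 100 = 45.5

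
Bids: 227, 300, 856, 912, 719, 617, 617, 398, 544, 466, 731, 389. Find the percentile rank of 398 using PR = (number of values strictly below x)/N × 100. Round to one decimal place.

N = 12.
Strictly below 398: 3. Equal to 398: 1.
PR = 3/12 × 100 = 25.0

25.0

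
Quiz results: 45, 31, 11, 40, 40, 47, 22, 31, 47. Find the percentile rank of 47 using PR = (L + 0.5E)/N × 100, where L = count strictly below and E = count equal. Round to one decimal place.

88.9

N = 9.
Strictly below 47: 7. Equal to 47: 2.
PR = (7 + 0.5·2)/9 × 100 = 88.9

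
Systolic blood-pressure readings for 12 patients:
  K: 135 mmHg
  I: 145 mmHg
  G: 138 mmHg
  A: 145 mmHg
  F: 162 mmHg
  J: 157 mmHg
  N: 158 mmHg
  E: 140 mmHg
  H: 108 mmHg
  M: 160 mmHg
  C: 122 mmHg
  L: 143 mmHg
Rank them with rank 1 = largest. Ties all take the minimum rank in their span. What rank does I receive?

Sorted (descending): 162, 160, 158, 157, 145, 145, 143, 140, 138, 135, 122, 108
The 2 values of 145 occupy positions 5–6 → each gets rank 5.
I has value 145 mmHg → rank 5.

5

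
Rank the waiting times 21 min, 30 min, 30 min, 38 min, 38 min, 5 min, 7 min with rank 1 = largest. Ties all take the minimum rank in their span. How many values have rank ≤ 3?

4

Sorted (descending): 38, 38, 30, 30, 21, 7, 5
The 2 values of 38 occupy positions 1–2 → each gets rank 1.
The 2 values of 30 occupy positions 3–4 → each gets rank 3.
Ranks ≤ 3: {1, 1, 3, 3} → 4 values.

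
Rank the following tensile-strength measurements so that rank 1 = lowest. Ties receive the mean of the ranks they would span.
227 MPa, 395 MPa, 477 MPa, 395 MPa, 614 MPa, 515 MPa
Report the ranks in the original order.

Sorted (ascending): 227, 395, 395, 477, 515, 614
The 2 values of 395 occupy positions 2–3 → average rank (2+3)/2 = 2.5.

1, 2.5, 4, 2.5, 6, 5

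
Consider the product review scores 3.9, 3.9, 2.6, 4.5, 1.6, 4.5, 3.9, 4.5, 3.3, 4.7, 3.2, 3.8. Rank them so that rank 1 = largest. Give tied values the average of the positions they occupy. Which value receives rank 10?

3.2

Sorted (descending): 4.7, 4.5, 4.5, 4.5, 3.9, 3.9, 3.9, 3.8, 3.3, 3.2, 2.6, 1.6
The 3 values of 4.5 occupy positions 2–4 → average rank 3.
The 3 values of 3.9 occupy positions 5–7 → average rank 6.
Rank 10 → value 3.2.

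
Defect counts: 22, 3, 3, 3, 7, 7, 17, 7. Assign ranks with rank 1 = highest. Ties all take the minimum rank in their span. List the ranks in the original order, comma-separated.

Sorted (descending): 22, 17, 7, 7, 7, 3, 3, 3
The 3 values of 7 occupy positions 3–5 → each gets rank 3.
The 3 values of 3 occupy positions 6–8 → each gets rank 6.

1, 6, 6, 6, 3, 3, 2, 3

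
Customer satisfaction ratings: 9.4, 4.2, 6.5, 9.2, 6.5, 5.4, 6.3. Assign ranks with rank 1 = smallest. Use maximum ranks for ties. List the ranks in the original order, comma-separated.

Sorted (ascending): 4.2, 5.4, 6.3, 6.5, 6.5, 9.2, 9.4
The 2 values of 6.5 occupy positions 4–5 → each gets rank 5.

7, 1, 5, 6, 5, 2, 3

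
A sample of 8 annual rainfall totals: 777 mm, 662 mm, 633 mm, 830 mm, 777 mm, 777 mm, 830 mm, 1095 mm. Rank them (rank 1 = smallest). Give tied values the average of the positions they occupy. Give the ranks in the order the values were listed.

4, 2, 1, 6.5, 4, 4, 6.5, 8

Sorted (ascending): 633, 662, 777, 777, 777, 830, 830, 1095
The 3 values of 777 occupy positions 3–5 → average rank 4.
The 2 values of 830 occupy positions 6–7 → average rank (6+7)/2 = 6.5.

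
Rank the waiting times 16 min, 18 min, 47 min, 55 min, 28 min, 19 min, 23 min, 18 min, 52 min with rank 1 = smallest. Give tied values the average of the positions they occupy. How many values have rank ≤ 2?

Sorted (ascending): 16, 18, 18, 19, 23, 28, 47, 52, 55
The 2 values of 18 occupy positions 2–3 → average rank (2+3)/2 = 2.5.
Ranks ≤ 2: {1} → 1 value.

1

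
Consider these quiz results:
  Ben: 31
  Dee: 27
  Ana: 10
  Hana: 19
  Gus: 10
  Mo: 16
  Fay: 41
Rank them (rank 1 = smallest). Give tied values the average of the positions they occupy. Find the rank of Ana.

Sorted (ascending): 10, 10, 16, 19, 27, 31, 41
The 2 values of 10 occupy positions 1–2 → average rank (1+2)/2 = 1.5.
Ana has value 10 → rank 1.5.

1.5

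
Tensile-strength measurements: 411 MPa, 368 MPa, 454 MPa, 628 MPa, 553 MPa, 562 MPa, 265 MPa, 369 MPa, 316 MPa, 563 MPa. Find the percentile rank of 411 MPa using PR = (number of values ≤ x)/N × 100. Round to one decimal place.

N = 10.
Strictly below 411: 4. Equal to 411: 1.
PR = 5/10 × 100 = 50.0

50.0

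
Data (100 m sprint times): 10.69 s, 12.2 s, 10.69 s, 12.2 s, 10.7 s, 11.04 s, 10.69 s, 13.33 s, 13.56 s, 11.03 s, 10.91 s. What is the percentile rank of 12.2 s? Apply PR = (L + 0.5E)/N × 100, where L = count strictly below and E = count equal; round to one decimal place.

N = 11.
Strictly below 12.2: 7. Equal to 12.2: 2.
PR = (7 + 0.5·2)/11 × 100 = 72.7

72.7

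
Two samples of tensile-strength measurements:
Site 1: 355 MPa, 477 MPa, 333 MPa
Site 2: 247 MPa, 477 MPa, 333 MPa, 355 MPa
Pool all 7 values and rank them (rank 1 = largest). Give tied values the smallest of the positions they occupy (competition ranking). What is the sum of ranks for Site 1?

Sorted (descending): 477, 477, 355, 355, 333, 333, 247
The 2 values of 477 occupy positions 1–2 → each gets rank 1.
The 2 values of 355 occupy positions 3–4 → each gets rank 3.
The 2 values of 333 occupy positions 5–6 → each gets rank 5.
Site 1 values → pooled ranks: 355→3, 477→1, 333→5
Rank sum = 3 + 1 + 5 = 9

9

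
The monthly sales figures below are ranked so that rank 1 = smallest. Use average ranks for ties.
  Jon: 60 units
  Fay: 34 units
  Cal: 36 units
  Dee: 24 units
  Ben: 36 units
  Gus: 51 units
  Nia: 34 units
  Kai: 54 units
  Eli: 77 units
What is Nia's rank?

2.5

Sorted (ascending): 24, 34, 34, 36, 36, 51, 54, 60, 77
The 2 values of 34 occupy positions 2–3 → average rank (2+3)/2 = 2.5.
The 2 values of 36 occupy positions 4–5 → average rank (4+5)/2 = 4.5.
Nia has value 34 units → rank 2.5.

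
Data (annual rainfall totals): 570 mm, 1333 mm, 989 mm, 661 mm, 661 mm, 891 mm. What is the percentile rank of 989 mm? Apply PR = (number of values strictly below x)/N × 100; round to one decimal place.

N = 6.
Strictly below 989: 4. Equal to 989: 1.
PR = 4/6 × 100 = 66.7

66.7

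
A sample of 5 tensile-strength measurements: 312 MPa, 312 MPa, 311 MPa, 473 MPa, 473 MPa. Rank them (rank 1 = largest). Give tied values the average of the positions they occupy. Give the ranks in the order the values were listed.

Sorted (descending): 473, 473, 312, 312, 311
The 2 values of 473 occupy positions 1–2 → average rank (1+2)/2 = 1.5.
The 2 values of 312 occupy positions 3–4 → average rank (3+4)/2 = 3.5.

3.5, 3.5, 5, 1.5, 1.5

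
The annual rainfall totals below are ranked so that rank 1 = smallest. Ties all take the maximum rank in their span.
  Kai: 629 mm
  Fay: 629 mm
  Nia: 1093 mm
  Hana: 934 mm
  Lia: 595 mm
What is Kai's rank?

3

Sorted (ascending): 595, 629, 629, 934, 1093
The 2 values of 629 occupy positions 2–3 → each gets rank 3.
Kai has value 629 mm → rank 3.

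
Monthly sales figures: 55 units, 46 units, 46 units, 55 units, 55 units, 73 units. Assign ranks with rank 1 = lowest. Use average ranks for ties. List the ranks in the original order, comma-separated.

Sorted (ascending): 46, 46, 55, 55, 55, 73
The 2 values of 46 occupy positions 1–2 → average rank (1+2)/2 = 1.5.
The 3 values of 55 occupy positions 3–5 → average rank 4.

4, 1.5, 1.5, 4, 4, 6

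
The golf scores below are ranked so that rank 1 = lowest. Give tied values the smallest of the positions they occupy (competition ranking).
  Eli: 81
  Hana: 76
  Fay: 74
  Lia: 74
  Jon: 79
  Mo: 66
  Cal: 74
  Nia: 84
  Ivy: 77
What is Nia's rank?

Sorted (ascending): 66, 74, 74, 74, 76, 77, 79, 81, 84
The 3 values of 74 occupy positions 2–4 → each gets rank 2.
Nia has value 84 → rank 9.

9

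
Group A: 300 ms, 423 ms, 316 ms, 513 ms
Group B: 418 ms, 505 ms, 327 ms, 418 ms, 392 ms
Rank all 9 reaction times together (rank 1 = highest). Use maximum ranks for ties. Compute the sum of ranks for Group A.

21

Sorted (descending): 513, 505, 423, 418, 418, 392, 327, 316, 300
The 2 values of 418 occupy positions 4–5 → each gets rank 5.
Group A values → pooled ranks: 300→9, 423→3, 316→8, 513→1
Rank sum = 9 + 3 + 8 + 1 = 21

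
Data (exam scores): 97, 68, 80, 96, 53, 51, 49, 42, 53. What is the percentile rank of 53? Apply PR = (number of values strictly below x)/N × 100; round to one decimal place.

N = 9.
Strictly below 53: 3. Equal to 53: 2.
PR = 3/9 × 100 = 33.3

33.3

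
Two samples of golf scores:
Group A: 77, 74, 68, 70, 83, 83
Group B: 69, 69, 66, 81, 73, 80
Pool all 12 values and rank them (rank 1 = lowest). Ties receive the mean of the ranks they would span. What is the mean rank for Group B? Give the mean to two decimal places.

Sorted (ascending): 66, 68, 69, 69, 70, 73, 74, 77, 80, 81, 83, 83
The 2 values of 69 occupy positions 3–4 → average rank (3+4)/2 = 3.5.
The 2 values of 83 occupy positions 11–12 → average rank (11+12)/2 = 11.5.
Group B values → pooled ranks: 69→3.5, 69→3.5, 66→1, 81→10, 73→6, 80→9
Mean rank = (3.5 + 3.5 + 1 + 10 + 6 + 9) / 6 = 5.50

5.50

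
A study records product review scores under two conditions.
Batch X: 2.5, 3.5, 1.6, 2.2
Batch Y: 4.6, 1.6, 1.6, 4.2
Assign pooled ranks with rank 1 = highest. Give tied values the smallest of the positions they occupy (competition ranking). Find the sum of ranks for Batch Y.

15

Sorted (descending): 4.6, 4.2, 3.5, 2.5, 2.2, 1.6, 1.6, 1.6
The 3 values of 1.6 occupy positions 6–8 → each gets rank 6.
Batch Y values → pooled ranks: 4.6→1, 1.6→6, 1.6→6, 4.2→2
Rank sum = 1 + 6 + 6 + 2 = 15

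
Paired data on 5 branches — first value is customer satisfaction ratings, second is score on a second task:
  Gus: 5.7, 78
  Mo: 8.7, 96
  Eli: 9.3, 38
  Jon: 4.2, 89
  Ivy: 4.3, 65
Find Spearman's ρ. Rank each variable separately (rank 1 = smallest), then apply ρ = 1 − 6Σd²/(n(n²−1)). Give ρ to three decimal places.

Ranks of variable 1: 3, 4, 5, 1, 2
Ranks of variable 2: 3, 5, 1, 4, 2
d = r₁ − r₂: 0, -1, 4, -3, 0
d²: 0, 1, 16, 9, 0; Σd² = 26
ρ = 1 − 6·26/(5·24) = 1 − 156/120 = -0.300

-0.300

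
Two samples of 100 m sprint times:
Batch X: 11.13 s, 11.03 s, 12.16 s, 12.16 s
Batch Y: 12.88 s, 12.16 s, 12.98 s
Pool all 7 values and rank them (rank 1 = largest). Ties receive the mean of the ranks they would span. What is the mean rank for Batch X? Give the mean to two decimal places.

Sorted (descending): 12.98, 12.88, 12.16, 12.16, 12.16, 11.13, 11.03
The 3 values of 12.16 occupy positions 3–5 → average rank 4.
Batch X values → pooled ranks: 11.13→6, 11.03→7, 12.16→4, 12.16→4
Mean rank = (6 + 7 + 4 + 4) / 4 = 5.25

5.25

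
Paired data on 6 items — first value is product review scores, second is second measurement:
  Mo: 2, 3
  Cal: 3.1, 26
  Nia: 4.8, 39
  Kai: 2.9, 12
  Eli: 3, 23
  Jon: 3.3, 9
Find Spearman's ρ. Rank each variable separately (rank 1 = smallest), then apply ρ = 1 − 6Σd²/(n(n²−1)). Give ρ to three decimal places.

0.657

Ranks of variable 1: 1, 4, 6, 2, 3, 5
Ranks of variable 2: 1, 5, 6, 3, 4, 2
d = r₁ − r₂: 0, -1, 0, -1, -1, 3
d²: 0, 1, 0, 1, 1, 9; Σd² = 12
ρ = 1 − 6·12/(6·35) = 1 − 72/210 = 0.657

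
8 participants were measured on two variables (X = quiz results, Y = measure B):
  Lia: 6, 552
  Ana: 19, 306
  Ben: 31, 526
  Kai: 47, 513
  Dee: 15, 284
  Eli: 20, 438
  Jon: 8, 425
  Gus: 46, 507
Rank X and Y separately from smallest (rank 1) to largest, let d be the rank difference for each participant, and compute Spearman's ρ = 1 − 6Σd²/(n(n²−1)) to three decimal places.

Ranks of variable 1: 1, 4, 6, 8, 3, 5, 2, 7
Ranks of variable 2: 8, 2, 7, 6, 1, 4, 3, 5
d = r₁ − r₂: -7, 2, -1, 2, 2, 1, -1, 2
d²: 49, 4, 1, 4, 4, 1, 1, 4; Σd² = 68
ρ = 1 − 6·68/(8·63) = 1 − 408/504 = 0.190

0.190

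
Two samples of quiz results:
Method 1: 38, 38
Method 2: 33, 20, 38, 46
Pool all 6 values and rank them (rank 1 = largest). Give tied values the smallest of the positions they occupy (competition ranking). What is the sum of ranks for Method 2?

Sorted (descending): 46, 38, 38, 38, 33, 20
The 3 values of 38 occupy positions 2–4 → each gets rank 2.
Method 2 values → pooled ranks: 33→5, 20→6, 38→2, 46→1
Rank sum = 5 + 6 + 2 + 1 = 14

14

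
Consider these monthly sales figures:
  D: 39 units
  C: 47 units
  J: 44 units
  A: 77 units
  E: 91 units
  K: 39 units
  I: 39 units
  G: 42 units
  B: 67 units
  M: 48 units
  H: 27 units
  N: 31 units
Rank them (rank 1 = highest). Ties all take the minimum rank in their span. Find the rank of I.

Sorted (descending): 91, 77, 67, 48, 47, 44, 42, 39, 39, 39, 31, 27
The 3 values of 39 occupy positions 8–10 → each gets rank 8.
I has value 39 units → rank 8.

8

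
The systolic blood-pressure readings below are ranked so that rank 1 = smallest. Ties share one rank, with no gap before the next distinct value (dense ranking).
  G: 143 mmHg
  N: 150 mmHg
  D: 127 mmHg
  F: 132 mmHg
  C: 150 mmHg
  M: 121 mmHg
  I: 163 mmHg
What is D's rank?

Sorted (ascending): 121, 127, 132, 143, 150, 150, 163
The 2 values of 150 share dense rank 5.
Remaining distinct values take the next consecutive integers.
D has value 127 mmHg → rank 2.

2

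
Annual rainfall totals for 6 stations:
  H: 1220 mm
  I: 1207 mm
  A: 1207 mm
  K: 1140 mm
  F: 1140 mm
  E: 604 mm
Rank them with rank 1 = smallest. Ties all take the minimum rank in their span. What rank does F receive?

2

Sorted (ascending): 604, 1140, 1140, 1207, 1207, 1220
The 2 values of 1140 occupy positions 2–3 → each gets rank 2.
The 2 values of 1207 occupy positions 4–5 → each gets rank 4.
F has value 1140 mm → rank 2.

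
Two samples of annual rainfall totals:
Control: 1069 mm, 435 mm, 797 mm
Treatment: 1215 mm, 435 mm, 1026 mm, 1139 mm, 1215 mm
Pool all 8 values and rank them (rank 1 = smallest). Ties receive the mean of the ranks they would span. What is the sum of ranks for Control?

Sorted (ascending): 435, 435, 797, 1026, 1069, 1139, 1215, 1215
The 2 values of 435 occupy positions 1–2 → average rank (1+2)/2 = 1.5.
The 2 values of 1215 occupy positions 7–8 → average rank (7+8)/2 = 7.5.
Control values → pooled ranks: 1069→5, 435→1.5, 797→3
Rank sum = 5 + 1.5 + 3 = 9.5

9.5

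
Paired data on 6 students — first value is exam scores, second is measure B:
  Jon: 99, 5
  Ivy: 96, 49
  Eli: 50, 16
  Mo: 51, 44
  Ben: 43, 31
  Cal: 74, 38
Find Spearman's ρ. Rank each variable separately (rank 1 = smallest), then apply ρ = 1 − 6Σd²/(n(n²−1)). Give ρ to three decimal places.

0.029

Ranks of variable 1: 6, 5, 2, 3, 1, 4
Ranks of variable 2: 1, 6, 2, 5, 3, 4
d = r₁ − r₂: 5, -1, 0, -2, -2, 0
d²: 25, 1, 0, 4, 4, 0; Σd² = 34
ρ = 1 − 6·34/(6·35) = 1 − 204/210 = 0.029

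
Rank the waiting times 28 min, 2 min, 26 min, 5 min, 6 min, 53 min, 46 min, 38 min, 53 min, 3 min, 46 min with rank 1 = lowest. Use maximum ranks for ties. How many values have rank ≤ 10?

Sorted (ascending): 2, 3, 5, 6, 26, 28, 38, 46, 46, 53, 53
The 2 values of 46 occupy positions 8–9 → each gets rank 9.
The 2 values of 53 occupy positions 10–11 → each gets rank 11.
Ranks ≤ 10: {1, 2, 3, 4, 5, 6, 7, 9, 9} → 9 values.

9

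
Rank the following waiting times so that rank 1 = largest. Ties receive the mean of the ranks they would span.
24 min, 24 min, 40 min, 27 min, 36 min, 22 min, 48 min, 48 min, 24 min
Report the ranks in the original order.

7, 7, 3, 5, 4, 9, 1.5, 1.5, 7

Sorted (descending): 48, 48, 40, 36, 27, 24, 24, 24, 22
The 2 values of 48 occupy positions 1–2 → average rank (1+2)/2 = 1.5.
The 3 values of 24 occupy positions 6–8 → average rank 7.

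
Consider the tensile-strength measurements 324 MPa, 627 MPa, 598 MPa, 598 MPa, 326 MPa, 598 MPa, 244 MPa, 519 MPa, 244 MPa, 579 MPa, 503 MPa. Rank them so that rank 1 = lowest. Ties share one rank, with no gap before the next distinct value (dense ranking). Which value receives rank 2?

Sorted (ascending): 244, 244, 324, 326, 503, 519, 579, 598, 598, 598, 627
The 2 values of 244 share dense rank 1.
The 3 values of 598 share dense rank 7.
Remaining distinct values take the next consecutive integers.
Rank 2 → value 324.

324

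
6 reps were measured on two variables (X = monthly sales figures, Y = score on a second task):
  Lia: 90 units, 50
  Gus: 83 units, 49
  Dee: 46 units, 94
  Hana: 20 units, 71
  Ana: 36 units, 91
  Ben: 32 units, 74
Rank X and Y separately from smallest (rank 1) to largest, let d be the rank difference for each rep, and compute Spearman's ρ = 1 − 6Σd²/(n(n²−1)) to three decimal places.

-0.371

Ranks of variable 1: 6, 5, 4, 1, 3, 2
Ranks of variable 2: 2, 1, 6, 3, 5, 4
d = r₁ − r₂: 4, 4, -2, -2, -2, -2
d²: 16, 16, 4, 4, 4, 4; Σd² = 48
ρ = 1 − 6·48/(6·35) = 1 − 288/210 = -0.371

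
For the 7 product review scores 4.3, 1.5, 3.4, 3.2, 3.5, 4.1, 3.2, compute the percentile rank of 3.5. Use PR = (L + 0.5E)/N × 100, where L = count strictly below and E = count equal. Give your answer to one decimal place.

N = 7.
Strictly below 3.5: 4. Equal to 3.5: 1.
PR = (4 + 0.5·1)/7 × 100 = 64.3

64.3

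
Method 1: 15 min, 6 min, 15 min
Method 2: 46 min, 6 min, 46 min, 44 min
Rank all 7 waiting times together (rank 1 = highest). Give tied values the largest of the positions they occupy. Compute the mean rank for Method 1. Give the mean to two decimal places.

Sorted (descending): 46, 46, 44, 15, 15, 6, 6
The 2 values of 46 occupy positions 1–2 → each gets rank 2.
The 2 values of 15 occupy positions 4–5 → each gets rank 5.
The 2 values of 6 occupy positions 6–7 → each gets rank 7.
Method 1 values → pooled ranks: 15→5, 6→7, 15→5
Mean rank = (5 + 7 + 5) / 3 = 5.67

5.67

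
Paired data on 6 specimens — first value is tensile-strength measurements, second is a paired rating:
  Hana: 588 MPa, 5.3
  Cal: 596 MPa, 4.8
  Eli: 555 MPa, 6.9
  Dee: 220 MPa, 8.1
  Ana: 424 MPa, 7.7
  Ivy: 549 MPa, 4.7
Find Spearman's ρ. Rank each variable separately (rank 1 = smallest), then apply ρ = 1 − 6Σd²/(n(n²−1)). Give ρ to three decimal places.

Ranks of variable 1: 5, 6, 4, 1, 2, 3
Ranks of variable 2: 3, 2, 4, 6, 5, 1
d = r₁ − r₂: 2, 4, 0, -5, -3, 2
d²: 4, 16, 0, 25, 9, 4; Σd² = 58
ρ = 1 − 6·58/(6·35) = 1 − 348/210 = -0.657

-0.657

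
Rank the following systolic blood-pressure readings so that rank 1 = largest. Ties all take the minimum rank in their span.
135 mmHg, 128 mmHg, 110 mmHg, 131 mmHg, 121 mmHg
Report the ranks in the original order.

1, 3, 5, 2, 4

Sorted (descending): 135, 131, 128, 121, 110
No ties — each value takes its position as its rank.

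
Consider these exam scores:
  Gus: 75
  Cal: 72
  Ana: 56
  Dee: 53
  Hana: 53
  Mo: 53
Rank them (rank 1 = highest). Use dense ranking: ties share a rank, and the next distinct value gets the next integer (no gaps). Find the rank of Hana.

4

Sorted (descending): 75, 72, 56, 53, 53, 53
The 3 values of 53 share dense rank 4.
Remaining distinct values take the next consecutive integers.
Hana has value 53 → rank 4.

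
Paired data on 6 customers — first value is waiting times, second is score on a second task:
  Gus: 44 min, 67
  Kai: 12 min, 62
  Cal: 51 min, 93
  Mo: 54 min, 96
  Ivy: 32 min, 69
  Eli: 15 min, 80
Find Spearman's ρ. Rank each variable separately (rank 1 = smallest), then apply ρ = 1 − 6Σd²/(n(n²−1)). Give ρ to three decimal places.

0.771

Ranks of variable 1: 4, 1, 5, 6, 3, 2
Ranks of variable 2: 2, 1, 5, 6, 3, 4
d = r₁ − r₂: 2, 0, 0, 0, 0, -2
d²: 4, 0, 0, 0, 0, 4; Σd² = 8
ρ = 1 − 6·8/(6·35) = 1 − 48/210 = 0.771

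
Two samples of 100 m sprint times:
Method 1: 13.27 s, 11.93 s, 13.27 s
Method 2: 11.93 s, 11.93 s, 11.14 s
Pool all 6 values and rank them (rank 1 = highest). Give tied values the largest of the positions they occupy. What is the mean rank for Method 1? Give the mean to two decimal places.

3.00

Sorted (descending): 13.27, 13.27, 11.93, 11.93, 11.93, 11.14
The 2 values of 13.27 occupy positions 1–2 → each gets rank 2.
The 3 values of 11.93 occupy positions 3–5 → each gets rank 5.
Method 1 values → pooled ranks: 13.27→2, 11.93→5, 13.27→2
Mean rank = (2 + 5 + 2) / 3 = 3.00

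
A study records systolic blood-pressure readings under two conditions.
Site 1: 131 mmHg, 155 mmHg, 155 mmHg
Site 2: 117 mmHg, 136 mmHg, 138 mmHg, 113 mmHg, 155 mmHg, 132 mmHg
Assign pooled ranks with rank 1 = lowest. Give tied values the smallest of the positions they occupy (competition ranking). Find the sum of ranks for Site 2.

25

Sorted (ascending): 113, 117, 131, 132, 136, 138, 155, 155, 155
The 3 values of 155 occupy positions 7–9 → each gets rank 7.
Site 2 values → pooled ranks: 117→2, 136→5, 138→6, 113→1, 155→7, 132→4
Rank sum = 2 + 5 + 6 + 1 + 7 + 4 = 25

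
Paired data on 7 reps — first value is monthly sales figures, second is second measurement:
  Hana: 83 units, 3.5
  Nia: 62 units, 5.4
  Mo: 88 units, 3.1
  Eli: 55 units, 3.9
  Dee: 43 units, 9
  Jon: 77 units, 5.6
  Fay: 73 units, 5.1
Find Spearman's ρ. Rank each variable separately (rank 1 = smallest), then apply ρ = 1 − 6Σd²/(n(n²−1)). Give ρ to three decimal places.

-0.679

Ranks of variable 1: 6, 3, 7, 2, 1, 5, 4
Ranks of variable 2: 2, 5, 1, 3, 7, 6, 4
d = r₁ − r₂: 4, -2, 6, -1, -6, -1, 0
d²: 16, 4, 36, 1, 36, 1, 0; Σd² = 94
ρ = 1 − 6·94/(7·48) = 1 − 564/336 = -0.679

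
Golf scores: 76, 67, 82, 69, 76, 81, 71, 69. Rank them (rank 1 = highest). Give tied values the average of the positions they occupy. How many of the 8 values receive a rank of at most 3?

2

Sorted (descending): 82, 81, 76, 76, 71, 69, 69, 67
The 2 values of 76 occupy positions 3–4 → average rank (3+4)/2 = 3.5.
The 2 values of 69 occupy positions 6–7 → average rank (6+7)/2 = 6.5.
Ranks ≤ 3: {1, 2} → 2 values.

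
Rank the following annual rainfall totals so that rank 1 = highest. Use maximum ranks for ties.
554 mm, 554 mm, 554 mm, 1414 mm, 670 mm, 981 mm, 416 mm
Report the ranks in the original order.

Sorted (descending): 1414, 981, 670, 554, 554, 554, 416
The 3 values of 554 occupy positions 4–6 → each gets rank 6.

6, 6, 6, 1, 3, 2, 7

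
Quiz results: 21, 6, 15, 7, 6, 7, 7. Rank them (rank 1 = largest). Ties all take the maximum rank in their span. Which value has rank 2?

Sorted (descending): 21, 15, 7, 7, 7, 6, 6
The 3 values of 7 occupy positions 3–5 → each gets rank 5.
The 2 values of 6 occupy positions 6–7 → each gets rank 7.
Rank 2 → value 15.

15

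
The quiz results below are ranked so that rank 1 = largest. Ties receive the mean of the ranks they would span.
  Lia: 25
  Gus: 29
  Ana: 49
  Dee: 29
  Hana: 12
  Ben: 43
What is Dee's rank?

Sorted (descending): 49, 43, 29, 29, 25, 12
The 2 values of 29 occupy positions 3–4 → average rank (3+4)/2 = 3.5.
Dee has value 29 → rank 3.5.

3.5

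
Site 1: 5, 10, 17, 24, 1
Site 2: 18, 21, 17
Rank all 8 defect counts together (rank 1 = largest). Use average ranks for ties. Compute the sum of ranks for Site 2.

9.5

Sorted (descending): 24, 21, 18, 17, 17, 10, 5, 1
The 2 values of 17 occupy positions 4–5 → average rank (4+5)/2 = 4.5.
Site 2 values → pooled ranks: 18→3, 21→2, 17→4.5
Rank sum = 3 + 2 + 4.5 = 9.5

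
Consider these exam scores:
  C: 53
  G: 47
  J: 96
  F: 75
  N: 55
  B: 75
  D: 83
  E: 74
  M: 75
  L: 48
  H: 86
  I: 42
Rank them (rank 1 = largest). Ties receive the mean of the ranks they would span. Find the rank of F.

5

Sorted (descending): 96, 86, 83, 75, 75, 75, 74, 55, 53, 48, 47, 42
The 3 values of 75 occupy positions 4–6 → average rank 5.
F has value 75 → rank 5.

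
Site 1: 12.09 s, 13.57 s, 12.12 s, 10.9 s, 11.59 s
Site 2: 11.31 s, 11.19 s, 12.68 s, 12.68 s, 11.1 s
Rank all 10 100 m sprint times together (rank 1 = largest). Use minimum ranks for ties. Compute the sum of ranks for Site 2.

Sorted (descending): 13.57, 12.68, 12.68, 12.12, 12.09, 11.59, 11.31, 11.19, 11.1, 10.9
The 2 values of 12.68 occupy positions 2–3 → each gets rank 2.
Site 2 values → pooled ranks: 11.31→7, 11.19→8, 12.68→2, 12.68→2, 11.1→9
Rank sum = 7 + 8 + 2 + 2 + 9 = 28

28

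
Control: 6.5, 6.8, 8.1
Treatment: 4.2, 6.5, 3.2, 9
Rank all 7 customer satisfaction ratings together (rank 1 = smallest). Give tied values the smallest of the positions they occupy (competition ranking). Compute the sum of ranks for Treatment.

Sorted (ascending): 3.2, 4.2, 6.5, 6.5, 6.8, 8.1, 9
The 2 values of 6.5 occupy positions 3–4 → each gets rank 3.
Treatment values → pooled ranks: 4.2→2, 6.5→3, 3.2→1, 9→7
Rank sum = 2 + 3 + 1 + 7 = 13

13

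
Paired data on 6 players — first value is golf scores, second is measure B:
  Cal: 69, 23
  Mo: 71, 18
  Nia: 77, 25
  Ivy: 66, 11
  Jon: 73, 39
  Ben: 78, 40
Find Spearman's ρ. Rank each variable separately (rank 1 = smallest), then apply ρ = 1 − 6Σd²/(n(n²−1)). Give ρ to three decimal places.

0.886

Ranks of variable 1: 2, 3, 5, 1, 4, 6
Ranks of variable 2: 3, 2, 4, 1, 5, 6
d = r₁ − r₂: -1, 1, 1, 0, -1, 0
d²: 1, 1, 1, 0, 1, 0; Σd² = 4
ρ = 1 − 6·4/(6·35) = 1 − 24/210 = 0.886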